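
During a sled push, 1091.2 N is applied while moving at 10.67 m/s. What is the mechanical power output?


P = F * v
P = 1091.2 * 10.67
P = 11643.104 W

11643.104 W


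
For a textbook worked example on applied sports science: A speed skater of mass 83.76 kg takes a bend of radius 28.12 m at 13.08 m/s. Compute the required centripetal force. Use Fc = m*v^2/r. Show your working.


Fc = m * v^2 / r
v^2 = 13.08^2 = 171.0864
Fc = 83.76 * 171.0864 / 28.12
Fc = 14330.1969 / 28.12 = 509.6087 N

509.6087 N


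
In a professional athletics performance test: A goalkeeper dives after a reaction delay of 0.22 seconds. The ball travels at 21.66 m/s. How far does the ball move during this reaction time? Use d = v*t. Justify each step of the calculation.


d = v * t
d = 21.66 * 0.22
d = 4.7652 m

4.7652 m


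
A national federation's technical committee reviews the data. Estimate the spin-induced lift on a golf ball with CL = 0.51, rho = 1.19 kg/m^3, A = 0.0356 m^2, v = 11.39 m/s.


FM = 0.5 * CL * rho * A * v^2
FM = 0.5 * 0.51 * 1.19 * 0.0356 * 11.39^2
v^2 = 129.7321
FM = 0.5 * 0.51 * 1.19 * 0.0356 * 129.7321 = 1.4015 N

1.4015 N


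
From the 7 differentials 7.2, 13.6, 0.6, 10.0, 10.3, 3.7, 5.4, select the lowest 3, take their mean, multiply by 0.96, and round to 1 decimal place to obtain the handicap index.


All differentials: 7.2, 13.6, 0.6, 10.0, 10.3, 3.7, 5.4
Sorted: 0.6, 3.7, 5.4, 7.2, 10.0, 10.3, 13.6
Best 3: 0.6, 3.7, 5.4
Average of best = 9.7 / 3 = 3.2333
Raw index = 3.2333 * 0.96 = 3.104
Handicap index = round(3.104, 1) = 3.1

3.1


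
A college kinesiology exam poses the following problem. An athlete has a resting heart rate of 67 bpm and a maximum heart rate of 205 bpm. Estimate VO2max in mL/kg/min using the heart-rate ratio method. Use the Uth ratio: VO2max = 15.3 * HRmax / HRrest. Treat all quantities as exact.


VO2max = 15.3 * HRmax / HRrest
VO2max = 15.3 * 205 / 67
VO2max = 3136.5 / 67 = 46.8134 mL/kg/min

46.8134 mL/kg/min


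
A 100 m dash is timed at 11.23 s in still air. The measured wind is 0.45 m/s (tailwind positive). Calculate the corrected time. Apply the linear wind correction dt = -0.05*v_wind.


dt = -0.05 * v_wind = -0.05 * 0.45 = -0.0225 s
t_corrected = t_still + dt = 11.23 + (-0.0225)
t_corrected = 11.2075 s

11.2075 s


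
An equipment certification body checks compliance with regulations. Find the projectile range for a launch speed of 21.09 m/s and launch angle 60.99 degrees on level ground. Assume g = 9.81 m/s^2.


R = v^2 * sin(2*theta) / g
Convert angle to radians: theta = 60.99 deg = 1.0645 rad
sin(2*theta) = sin(2.129) = 0.8482
R = 21.09^2 * 0.8482 / 9.81
R = 444.7881 * 0.8482 / 9.81 = 38.4591 m

38.4591 m


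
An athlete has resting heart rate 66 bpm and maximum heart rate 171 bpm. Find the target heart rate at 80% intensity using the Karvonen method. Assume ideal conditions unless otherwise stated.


Target = HRrest + pct*(HRmax - HRrest)
Heart rate reserve = HRmax - HRrest = 171 - 66 = 105 bpm
Fraction = 80% = 0.8
Target = 66 + 0.8 * 105
Target = 66 + 84 = 150 bpm

150 bpm


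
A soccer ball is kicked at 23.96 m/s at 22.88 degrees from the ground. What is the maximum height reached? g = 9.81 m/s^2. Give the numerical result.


H = (v*sin(theta))^2 / (2*g)
vy = v*sin(theta) = 23.96 * sin(22.88 deg) = 9.3157 m/s
H = vy^2 / (2*g) = 86.7824 / (2*9.81)
H = 86.7824 / 19.62 = 4.4232 m

4.4232 m


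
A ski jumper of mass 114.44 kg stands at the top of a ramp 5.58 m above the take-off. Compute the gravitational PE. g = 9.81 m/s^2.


PE = m * g * h
PE = 114.44 * 9.81 * 5.58
PE = 1122.6564 * 5.58 = 6264.4227 J

6264.4227 J


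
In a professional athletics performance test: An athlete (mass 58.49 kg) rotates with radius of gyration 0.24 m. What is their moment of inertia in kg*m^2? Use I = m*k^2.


I = m * k^2
I = 58.49 * 0.24^2
I = 58.49 * 0.0576 = 3.369 kg*m^2

3.369 kg*m^2


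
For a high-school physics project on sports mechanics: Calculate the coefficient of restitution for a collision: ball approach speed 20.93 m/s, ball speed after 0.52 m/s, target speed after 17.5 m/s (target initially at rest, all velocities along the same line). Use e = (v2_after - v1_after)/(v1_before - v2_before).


e = (v2_after - v1_after) / (v1_before - v2_before)
Numerator = 17.5 - 0.52 = 16.98
Denominator = 20.93 - 0 = 20.93
e = 16.98 / 20.93 = 0.8113

0.8113


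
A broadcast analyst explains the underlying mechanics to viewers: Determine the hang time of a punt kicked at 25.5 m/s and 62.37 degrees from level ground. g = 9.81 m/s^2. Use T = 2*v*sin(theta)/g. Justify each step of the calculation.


T = 2*v*sin(theta)/g
sin(theta) = sin(62.37 deg) = 0.886
T = 2*25.5*0.886 / 9.81
T = 45.184 / 9.81 = 4.6059 s

4.6059 s


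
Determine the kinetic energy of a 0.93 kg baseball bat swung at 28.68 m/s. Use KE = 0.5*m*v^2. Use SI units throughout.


KE = 0.5 * m * v^2
KE = 0.5 * 0.93 * 28.68^2
KE = 0.5 * 0.93 * 822.5424 = 382.4822 J

382.4822 J


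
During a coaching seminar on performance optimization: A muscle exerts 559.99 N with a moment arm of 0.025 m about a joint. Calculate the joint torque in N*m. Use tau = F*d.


tau = F * d
tau = 559.99 * 0.025
tau = 13.9998 N*m

13.9998 N*m


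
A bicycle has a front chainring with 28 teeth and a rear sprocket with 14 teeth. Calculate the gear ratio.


GR = front_teeth / rear_teeth
GR = 28 / 14
GR = 2

2


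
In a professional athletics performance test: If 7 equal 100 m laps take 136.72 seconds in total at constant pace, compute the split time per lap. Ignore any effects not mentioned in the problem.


Split time = total_time / n_laps = 136.72 / 7
Split time = 19.5314 s per lap

19.5314 s


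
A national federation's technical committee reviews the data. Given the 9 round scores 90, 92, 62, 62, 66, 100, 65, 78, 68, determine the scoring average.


Average = sum / n
Sum = 683
Average = 683 / 9 = 75.8889

75.8889


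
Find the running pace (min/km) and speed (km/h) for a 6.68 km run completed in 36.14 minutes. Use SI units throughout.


Pace = time / distance = 36.14 min / 6.68 km = 5.4102 min/km
Speed = distance / time_in_hours = 6.68 / 0.6023 hr
Speed = 11.0902 km/h

5.4102 min/km, 11.0902 km/h


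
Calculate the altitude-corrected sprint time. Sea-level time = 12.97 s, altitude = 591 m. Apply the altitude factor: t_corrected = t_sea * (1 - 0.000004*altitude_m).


Correction factor = 1 - 0.000004 * 591 = 0.997636
t_corrected = t_sea * factor = 12.97 * 0.997636
t_corrected = 12.9393 s

12.9393 s


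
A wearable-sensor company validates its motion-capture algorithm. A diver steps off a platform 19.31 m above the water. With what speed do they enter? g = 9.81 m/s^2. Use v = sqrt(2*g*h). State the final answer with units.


v = sqrt(2 * g * h)
v = sqrt(2 * 9.81 * 19.31)
v = sqrt(378.8622) = 19.4644 m/s

19.4644 m/s


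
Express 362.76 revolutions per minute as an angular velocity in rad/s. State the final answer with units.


omega = RPM * 2 * pi / 60
omega = 362.76 * 2 * 3.14159 / 60
omega = 2279.2883 / 60 = 37.9881 rad/s

37.9881 rad/s


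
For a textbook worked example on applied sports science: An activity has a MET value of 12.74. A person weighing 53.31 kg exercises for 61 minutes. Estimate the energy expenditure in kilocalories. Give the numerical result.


kcal = MET * mass * time_hr
Convert time: 61 min = 1.0167 hr
kcal = 12.74 * 53.31 * 1.0167
kcal = 690.4889 kcal

690.4889 kcal


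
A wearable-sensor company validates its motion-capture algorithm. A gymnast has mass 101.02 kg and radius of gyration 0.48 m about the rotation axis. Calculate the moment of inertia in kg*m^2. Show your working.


I = m * k^2
I = 101.02 * 0.48^2
I = 101.02 * 0.2304 = 23.275 kg*m^2

23.275 kg*m^2


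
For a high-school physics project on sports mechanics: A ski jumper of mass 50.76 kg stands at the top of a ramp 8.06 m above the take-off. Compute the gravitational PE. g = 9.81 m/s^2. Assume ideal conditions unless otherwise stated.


PE = m * g * h
PE = 50.76 * 9.81 * 8.06
PE = 497.9556 * 8.06 = 4013.5221 J

4013.5221 J


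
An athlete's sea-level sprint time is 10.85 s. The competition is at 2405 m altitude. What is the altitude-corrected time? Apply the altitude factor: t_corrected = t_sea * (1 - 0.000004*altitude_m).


Correction factor = 1 - 0.000004 * 2405 = 0.99038
t_corrected = t_sea * factor = 10.85 * 0.99038
t_corrected = 10.7456 s

10.7456 s


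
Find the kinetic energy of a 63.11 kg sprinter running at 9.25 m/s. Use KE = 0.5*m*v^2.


KE = 0.5 * m * v^2
KE = 0.5 * 63.11 * 9.25^2
KE = 0.5 * 63.11 * 85.5625 = 2699.9247 J

2699.9247 J


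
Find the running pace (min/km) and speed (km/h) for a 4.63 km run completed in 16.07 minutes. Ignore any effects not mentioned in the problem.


Pace = time / distance = 16.07 min / 4.63 km = 3.4708 min/km
Speed = distance / time_in_hours = 4.63 / 0.2678 hr
Speed = 17.2869 km/h

3.4708 min/km, 17.2869 km/h


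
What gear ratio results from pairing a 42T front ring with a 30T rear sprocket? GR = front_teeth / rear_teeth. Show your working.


GR = front_teeth / rear_teeth
GR = 42 / 30
GR = 1.4

1.4


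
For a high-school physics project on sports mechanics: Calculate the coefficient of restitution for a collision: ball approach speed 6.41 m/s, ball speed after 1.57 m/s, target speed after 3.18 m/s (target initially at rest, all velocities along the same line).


e = (v2_after - v1_after) / (v1_before - v2_before)
Numerator = 3.18 - 1.57 = 1.61
Denominator = 6.41 - 0 = 6.41
e = 1.61 / 6.41 = 0.2512

0.2512


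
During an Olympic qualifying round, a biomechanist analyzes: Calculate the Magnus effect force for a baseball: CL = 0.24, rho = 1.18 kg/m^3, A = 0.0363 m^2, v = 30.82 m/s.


FM = 0.5 * CL * rho * A * v^2
FM = 0.5 * 0.24 * 1.18 * 0.0363 * 30.82^2
v^2 = 949.8724
FM = 0.5 * 0.24 * 1.18 * 0.0363 * 949.8724 = 4.8824 N

4.8824 N


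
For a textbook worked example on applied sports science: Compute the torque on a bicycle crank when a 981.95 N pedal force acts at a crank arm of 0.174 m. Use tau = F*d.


tau = F * d
tau = 981.95 * 0.174
tau = 170.8593 N*m

170.8593 N*m


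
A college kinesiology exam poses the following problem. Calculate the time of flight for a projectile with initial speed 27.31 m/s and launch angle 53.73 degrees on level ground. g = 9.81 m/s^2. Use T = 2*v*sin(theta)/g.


T = 2*v*sin(theta)/g
sin(theta) = sin(53.73 deg) = 0.8062
T = 2*27.31*0.8062 / 9.81
T = 44.0367 / 9.81 = 4.489 s

4.489 s


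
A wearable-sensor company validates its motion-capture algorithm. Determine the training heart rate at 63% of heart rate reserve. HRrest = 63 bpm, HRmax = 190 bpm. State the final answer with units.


Target = HRrest + pct*(HRmax - HRrest)
Heart rate reserve = HRmax - HRrest = 190 - 63 = 127 bpm
Fraction = 63% = 0.63
Target = 63 + 0.63 * 127
Target = 63 + 80.01 = 143.01 bpm

143.01 bpm


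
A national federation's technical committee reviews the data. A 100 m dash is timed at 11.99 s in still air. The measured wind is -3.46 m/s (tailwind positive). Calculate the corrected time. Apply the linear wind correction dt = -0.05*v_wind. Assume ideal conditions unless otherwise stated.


dt = -0.05 * v_wind = -0.05 * -3.46 = 0.173 s
t_corrected = t_still + dt = 11.99 + (0.173)
t_corrected = 12.163 s

12.163 s


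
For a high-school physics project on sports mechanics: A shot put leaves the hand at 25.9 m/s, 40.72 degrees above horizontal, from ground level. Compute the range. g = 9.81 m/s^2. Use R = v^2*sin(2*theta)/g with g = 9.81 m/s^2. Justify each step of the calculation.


R = v^2 * sin(2*theta) / g
Convert angle to radians: theta = 40.72 deg = 0.7107 rad
sin(2*theta) = sin(1.4214) = 0.9889
R = 25.9^2 * 0.9889 / 9.81
R = 670.81 * 0.9889 / 9.81 = 67.6185 m

67.6185 m


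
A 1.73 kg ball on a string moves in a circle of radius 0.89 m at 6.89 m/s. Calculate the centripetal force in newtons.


Fc = m * v^2 / r
v^2 = 6.89^2 = 47.4721
Fc = 1.73 * 47.4721 / 0.89
Fc = 82.1267 / 0.89 = 92.2772 N

92.2772 N


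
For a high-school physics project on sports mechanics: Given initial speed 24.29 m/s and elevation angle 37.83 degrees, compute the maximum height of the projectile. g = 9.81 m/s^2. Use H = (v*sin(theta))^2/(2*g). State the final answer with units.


H = (v*sin(theta))^2 / (2*g)
vy = v*sin(theta) = 24.29 * sin(37.83 deg) = 14.8976 m/s
H = vy^2 / (2*g) = 221.9373 / (2*9.81)
H = 221.9373 / 19.62 = 11.3118 m

11.3118 m


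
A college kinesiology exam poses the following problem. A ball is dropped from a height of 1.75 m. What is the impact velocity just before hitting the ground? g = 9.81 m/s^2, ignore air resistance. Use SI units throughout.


v = sqrt(2 * g * h)
v = sqrt(2 * 9.81 * 1.75)
v = sqrt(34.335) = 5.8596 m/s

5.8596 m/s


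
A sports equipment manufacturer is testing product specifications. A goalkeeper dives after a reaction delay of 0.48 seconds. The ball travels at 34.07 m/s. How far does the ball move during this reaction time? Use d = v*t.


d = v * t
d = 34.07 * 0.48
d = 16.3536 m

16.3536 m


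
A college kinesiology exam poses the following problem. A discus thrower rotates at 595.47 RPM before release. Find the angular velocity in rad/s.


omega = RPM * 2 * pi / 60
omega = 595.47 * 2 * 3.14159 / 60
omega = 3741.4484 / 60 = 62.3575 rad/s

62.3575 rad/s


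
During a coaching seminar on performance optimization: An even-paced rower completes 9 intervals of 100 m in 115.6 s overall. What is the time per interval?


Split time = total_time / n_laps = 115.6 / 9
Split time = 12.8444 s per lap

12.8444 s


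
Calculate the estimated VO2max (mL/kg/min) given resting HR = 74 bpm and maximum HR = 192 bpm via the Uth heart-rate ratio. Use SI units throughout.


VO2max = 15.3 * HRmax / HRrest
VO2max = 15.3 * 192 / 74
VO2max = 2937.6 / 74 = 39.6973 mL/kg/min

39.6973 mL/kg/min


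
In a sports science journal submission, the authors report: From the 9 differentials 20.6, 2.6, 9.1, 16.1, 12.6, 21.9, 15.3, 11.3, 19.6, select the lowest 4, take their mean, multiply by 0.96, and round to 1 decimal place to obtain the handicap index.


All differentials: 20.6, 2.6, 9.1, 16.1, 12.6, 21.9, 15.3, 11.3, 19.6
Sorted: 2.6, 9.1, 11.3, 12.6, 15.3, 16.1, 19.6, 20.6, 21.9
Best 4: 2.6, 9.1, 11.3, 12.6
Average of best = 35.6 / 4 = 8.9
Raw index = 8.9 * 0.96 = 8.544
Handicap index = round(8.544, 1) = 8.5

8.5


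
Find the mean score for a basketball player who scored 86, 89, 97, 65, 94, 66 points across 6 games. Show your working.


Average = sum / n
Sum = 497
Average = 497 / 6 = 82.8333

82.8333


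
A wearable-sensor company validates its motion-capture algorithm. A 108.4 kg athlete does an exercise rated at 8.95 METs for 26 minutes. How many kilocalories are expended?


kcal = MET * mass * time_hr
Convert time: 26 min = 0.4333 hr
kcal = 8.95 * 108.4 * 0.4333
kcal = 420.4113 kcal

420.4113 kcal


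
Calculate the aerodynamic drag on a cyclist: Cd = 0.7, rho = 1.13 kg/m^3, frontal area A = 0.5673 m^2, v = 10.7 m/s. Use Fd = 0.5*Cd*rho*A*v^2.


Fd = 0.5 * Cd * rho * A * v^2
Fd = 0.5 * 0.7 * 1.13 * 0.5673 * 10.7^2
v^2 = 114.49
Fd = 0.5 * 0.7 * 1.13 * 0.5673 * 114.49 = 25.6878 N

25.6878 N


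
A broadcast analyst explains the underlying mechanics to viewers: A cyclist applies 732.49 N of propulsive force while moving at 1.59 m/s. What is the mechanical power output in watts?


P = F * v
P = 732.49 * 1.59
P = 1164.6591 W

1164.6591 W


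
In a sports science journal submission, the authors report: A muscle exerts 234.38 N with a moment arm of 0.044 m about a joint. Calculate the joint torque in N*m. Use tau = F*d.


tau = F * d
tau = 234.38 * 0.044
tau = 10.3127 N*m

10.3127 N*m


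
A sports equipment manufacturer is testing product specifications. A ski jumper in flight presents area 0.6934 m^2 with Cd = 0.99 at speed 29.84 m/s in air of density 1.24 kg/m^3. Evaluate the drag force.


Fd = 0.5 * Cd * rho * A * v^2
Fd = 0.5 * 0.99 * 1.24 * 0.6934 * 29.84^2
v^2 = 890.4256
Fd = 0.5 * 0.99 * 1.24 * 0.6934 * 890.4256 = 378.9731 N

378.9731 N


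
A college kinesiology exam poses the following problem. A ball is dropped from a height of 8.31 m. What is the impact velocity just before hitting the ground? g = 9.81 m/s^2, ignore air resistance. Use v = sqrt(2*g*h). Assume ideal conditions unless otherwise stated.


v = sqrt(2 * g * h)
v = sqrt(2 * 9.81 * 8.31)
v = sqrt(163.0422) = 12.7688 m/s

12.7688 m/s


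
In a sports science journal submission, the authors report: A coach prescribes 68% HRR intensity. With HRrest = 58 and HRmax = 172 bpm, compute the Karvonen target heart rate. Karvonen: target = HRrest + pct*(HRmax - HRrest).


Target = HRrest + pct*(HRmax - HRrest)
Heart rate reserve = HRmax - HRrest = 172 - 58 = 114 bpm
Fraction = 68% = 0.68
Target = 58 + 0.68 * 114
Target = 58 + 77.52 = 135.52 bpm

135.52 bpm


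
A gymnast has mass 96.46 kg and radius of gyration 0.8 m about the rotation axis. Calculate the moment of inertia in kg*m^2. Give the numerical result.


I = m * k^2
I = 96.46 * 0.8^2
I = 96.46 * 0.64 = 61.7344 kg*m^2

61.7344 kg*m^2


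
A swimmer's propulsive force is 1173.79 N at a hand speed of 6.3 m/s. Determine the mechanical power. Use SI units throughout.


P = F * v
P = 1173.79 * 6.3
P = 7394.877 W

7394.877 W


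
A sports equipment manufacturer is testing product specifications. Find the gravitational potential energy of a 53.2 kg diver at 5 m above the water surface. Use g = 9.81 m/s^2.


PE = m * g * h
PE = 53.2 * 9.81 * 5
PE = 521.892 * 5 = 2609.46 J

2609.46 J


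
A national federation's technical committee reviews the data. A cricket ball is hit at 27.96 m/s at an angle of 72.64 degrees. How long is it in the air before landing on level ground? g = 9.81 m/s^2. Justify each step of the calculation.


T = 2*v*sin(theta)/g
sin(theta) = sin(72.64 deg) = 0.9544
T = 2*27.96*0.9544 / 9.81
T = 53.3728 / 9.81 = 5.4407 s

5.4407 s


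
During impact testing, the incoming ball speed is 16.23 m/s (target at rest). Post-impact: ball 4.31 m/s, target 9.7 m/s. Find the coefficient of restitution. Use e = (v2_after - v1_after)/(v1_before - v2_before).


e = (v2_after - v1_after) / (v1_before - v2_before)
Numerator = 9.7 - 4.31 = 5.39
Denominator = 16.23 - 0 = 16.23
e = 5.39 / 16.23 = 0.3321

0.3321


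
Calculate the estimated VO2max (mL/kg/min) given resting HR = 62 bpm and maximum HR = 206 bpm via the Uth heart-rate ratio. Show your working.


VO2max = 15.3 * HRmax / HRrest
VO2max = 15.3 * 206 / 62
VO2max = 3151.8 / 62 = 50.8355 mL/kg/min

50.8355 mL/kg/min


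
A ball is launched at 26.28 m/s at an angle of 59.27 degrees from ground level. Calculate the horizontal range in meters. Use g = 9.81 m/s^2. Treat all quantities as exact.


R = v^2 * sin(2*theta) / g
Convert angle to radians: theta = 59.27 deg = 1.0345 rad
sin(2*theta) = sin(2.0689) = 0.8785
R = 26.28^2 * 0.8785 / 9.81
R = 690.6384 * 0.8785 / 9.81 = 61.8465 m

61.8465 m


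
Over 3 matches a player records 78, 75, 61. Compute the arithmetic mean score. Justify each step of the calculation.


Average = sum / n
Sum = 214
Average = 214 / 3 = 71.3333

71.3333


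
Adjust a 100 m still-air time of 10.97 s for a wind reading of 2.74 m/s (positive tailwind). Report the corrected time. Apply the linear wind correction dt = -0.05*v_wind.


dt = -0.05 * v_wind = -0.05 * 2.74 = -0.137 s
t_corrected = t_still + dt = 10.97 + (-0.137)
t_corrected = 10.833 s

10.833 s


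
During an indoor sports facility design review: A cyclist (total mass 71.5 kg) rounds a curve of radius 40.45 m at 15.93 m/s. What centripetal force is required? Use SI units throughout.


Fc = m * v^2 / r
v^2 = 15.93^2 = 253.7649
Fc = 71.5 * 253.7649 / 40.45
Fc = 18144.1903 / 40.45 = 448.5585 N

448.5585 N


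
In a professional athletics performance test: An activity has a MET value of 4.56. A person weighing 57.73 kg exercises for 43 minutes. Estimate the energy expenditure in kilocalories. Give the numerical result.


kcal = MET * mass * time_hr
Convert time: 43 min = 0.7167 hr
kcal = 4.56 * 57.73 * 0.7167
kcal = 188.6616 kcal

188.6616 kcal


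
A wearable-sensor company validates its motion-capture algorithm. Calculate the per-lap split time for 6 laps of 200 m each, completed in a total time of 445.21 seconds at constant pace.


Split time = total_time / n_laps = 445.21 / 6
Split time = 74.2017 s per lap

74.2017 s


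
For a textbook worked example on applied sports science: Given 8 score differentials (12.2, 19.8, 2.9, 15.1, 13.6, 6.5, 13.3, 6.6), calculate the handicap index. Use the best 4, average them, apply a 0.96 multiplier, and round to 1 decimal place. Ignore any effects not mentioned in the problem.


All differentials: 12.2, 19.8, 2.9, 15.1, 13.6, 6.5, 13.3, 6.6
Sorted: 2.9, 6.5, 6.6, 12.2, 13.3, 13.6, 15.1, 19.8
Best 4: 2.9, 6.5, 6.6, 12.2
Average of best = 28.2 / 4 = 7.05
Raw index = 7.05 * 0.96 = 6.768
Handicap index = round(6.768, 1) = 6.8

6.8


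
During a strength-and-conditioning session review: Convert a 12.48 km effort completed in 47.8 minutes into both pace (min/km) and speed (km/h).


Pace = time / distance = 47.8 min / 12.48 km = 3.8301 min/km
Speed = distance / time_in_hours = 12.48 / 0.7967 hr
Speed = 15.6653 km/h

3.8301 min/km, 15.6653 km/h


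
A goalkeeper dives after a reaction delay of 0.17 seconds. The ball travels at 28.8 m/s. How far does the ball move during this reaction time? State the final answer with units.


d = v * t
d = 28.8 * 0.17
d = 4.896 m

4.896 m


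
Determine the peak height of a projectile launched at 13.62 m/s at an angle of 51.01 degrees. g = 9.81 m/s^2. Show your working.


H = (v*sin(theta))^2 / (2*g)
vy = v*sin(theta) = 13.62 * sin(51.01 deg) = 10.5862 m/s
H = vy^2 / (2*g) = 112.0681 / (2*9.81)
H = 112.0681 / 19.62 = 5.7119 m

5.7119 m


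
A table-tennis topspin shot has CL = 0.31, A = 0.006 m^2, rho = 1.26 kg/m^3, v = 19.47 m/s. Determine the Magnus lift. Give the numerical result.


FM = 0.5 * CL * rho * A * v^2
FM = 0.5 * 0.31 * 1.26 * 0.006 * 19.47^2
v^2 = 379.0809
FM = 0.5 * 0.31 * 1.26 * 0.006 * 379.0809 = 0.4442 N

0.4442 N


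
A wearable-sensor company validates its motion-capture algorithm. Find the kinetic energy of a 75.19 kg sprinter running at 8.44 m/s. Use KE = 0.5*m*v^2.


KE = 0.5 * m * v^2
KE = 0.5 * 75.19 * 8.44^2
KE = 0.5 * 75.19 * 71.2336 = 2678.0272 J

2678.0272 J


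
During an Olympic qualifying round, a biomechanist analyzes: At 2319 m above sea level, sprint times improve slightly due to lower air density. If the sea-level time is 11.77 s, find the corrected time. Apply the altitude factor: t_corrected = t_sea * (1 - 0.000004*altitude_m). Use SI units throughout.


Correction factor = 1 - 0.000004 * 2319 = 0.990724
t_corrected = t_sea * factor = 11.77 * 0.990724
t_corrected = 11.6608 s

11.6608 s


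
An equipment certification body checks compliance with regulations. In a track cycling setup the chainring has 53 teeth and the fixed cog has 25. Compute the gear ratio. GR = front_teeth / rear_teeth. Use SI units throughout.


GR = front_teeth / rear_teeth
GR = 53 / 25
GR = 2.12

2.12


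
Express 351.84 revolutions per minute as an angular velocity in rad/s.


omega = RPM * 2 * pi / 60
omega = 351.84 * 2 * 3.14159 / 60
omega = 2210.6759 / 60 = 36.8446 rad/s

36.8446 rad/s


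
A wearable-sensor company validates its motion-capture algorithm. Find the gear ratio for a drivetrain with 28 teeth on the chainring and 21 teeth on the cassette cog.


GR = front_teeth / rear_teeth
GR = 28 / 21
GR = 1.3333

1.3333


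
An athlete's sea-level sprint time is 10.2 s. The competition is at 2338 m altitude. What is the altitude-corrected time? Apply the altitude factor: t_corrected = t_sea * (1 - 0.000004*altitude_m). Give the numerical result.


Correction factor = 1 - 0.000004 * 2338 = 0.990648
t_corrected = t_sea * factor = 10.2 * 0.990648
t_corrected = 10.1046 s

10.1046 s


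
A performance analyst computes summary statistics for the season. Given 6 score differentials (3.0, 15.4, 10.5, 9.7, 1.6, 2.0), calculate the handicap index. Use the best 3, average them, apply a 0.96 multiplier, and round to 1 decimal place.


All differentials: 3.0, 15.4, 10.5, 9.7, 1.6, 2.0
Sorted: 1.6, 2.0, 3.0, 9.7, 10.5, 15.4
Best 3: 1.6, 2.0, 3.0
Average of best = 6.6 / 3 = 2.2
Raw index = 2.2 * 0.96 = 2.112
Handicap index = round(2.112, 1) = 2.1

2.1


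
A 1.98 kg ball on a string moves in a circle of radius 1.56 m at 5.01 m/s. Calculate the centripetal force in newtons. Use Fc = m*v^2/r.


Fc = m * v^2 / r
v^2 = 5.01^2 = 25.1001
Fc = 1.98 * 25.1001 / 1.56
Fc = 49.6982 / 1.56 = 31.8578 N

31.8578 N


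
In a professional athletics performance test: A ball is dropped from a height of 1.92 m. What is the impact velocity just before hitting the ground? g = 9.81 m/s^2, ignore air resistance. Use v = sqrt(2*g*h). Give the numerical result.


v = sqrt(2 * g * h)
v = sqrt(2 * 9.81 * 1.92)
v = sqrt(37.6704) = 6.1376 m/s

6.1376 m/s


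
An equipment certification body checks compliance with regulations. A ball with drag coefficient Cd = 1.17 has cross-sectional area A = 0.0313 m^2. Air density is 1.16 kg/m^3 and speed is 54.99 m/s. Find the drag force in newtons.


Fd = 0.5 * Cd * rho * A * v^2
Fd = 0.5 * 1.17 * 1.16 * 0.0313 * 54.99^2
v^2 = 3023.9001
Fd = 0.5 * 1.17 * 1.16 * 0.0313 * 3023.9001 = 64.2282 N

64.2282 N


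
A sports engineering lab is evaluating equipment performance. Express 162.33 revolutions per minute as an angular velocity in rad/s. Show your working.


omega = RPM * 2 * pi / 60
omega = 162.33 * 2 * 3.14159 / 60
omega = 1019.9495 / 60 = 16.9992 rad/s

16.9992 rad/s


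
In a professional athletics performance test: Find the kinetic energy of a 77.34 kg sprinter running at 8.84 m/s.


KE = 0.5 * m * v^2
KE = 0.5 * 77.34 * 8.84^2
KE = 0.5 * 77.34 * 78.1456 = 3021.8904 J

3021.8904 J


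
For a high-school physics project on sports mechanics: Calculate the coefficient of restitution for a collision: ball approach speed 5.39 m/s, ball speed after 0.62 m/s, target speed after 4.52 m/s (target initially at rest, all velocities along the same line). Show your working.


e = (v2_after - v1_after) / (v1_before - v2_before)
Numerator = 4.52 - 0.62 = 3.9
Denominator = 5.39 - 0 = 5.39
e = 3.9 / 5.39 = 0.7236

0.7236


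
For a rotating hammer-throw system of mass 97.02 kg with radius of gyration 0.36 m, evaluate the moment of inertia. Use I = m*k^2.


I = m * k^2
I = 97.02 * 0.36^2
I = 97.02 * 0.1296 = 12.5738 kg*m^2

12.5738 kg*m^2


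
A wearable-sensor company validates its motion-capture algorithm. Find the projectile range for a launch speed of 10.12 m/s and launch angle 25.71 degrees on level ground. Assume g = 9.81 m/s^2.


R = v^2 * sin(2*theta) / g
Convert angle to radians: theta = 25.71 deg = 0.4487 rad
sin(2*theta) = sin(0.8974) = 0.7817
R = 10.12^2 * 0.7817 / 9.81
R = 102.4144 * 0.7817 / 9.81 = 8.1612 m

8.1612 m


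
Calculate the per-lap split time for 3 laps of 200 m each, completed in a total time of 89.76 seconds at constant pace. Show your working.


Split time = total_time / n_laps = 89.76 / 3
Split time = 29.92 s per lap

29.92 s


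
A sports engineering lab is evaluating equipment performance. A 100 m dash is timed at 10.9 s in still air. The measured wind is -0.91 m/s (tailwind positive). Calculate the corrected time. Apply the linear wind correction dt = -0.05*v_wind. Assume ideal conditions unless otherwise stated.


dt = -0.05 * v_wind = -0.05 * -0.91 = 0.0455 s
t_corrected = t_still + dt = 10.9 + (0.0455)
t_corrected = 10.9455 s

10.9455 s


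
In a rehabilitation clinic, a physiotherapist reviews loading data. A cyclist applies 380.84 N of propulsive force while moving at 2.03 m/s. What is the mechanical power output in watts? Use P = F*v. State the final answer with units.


P = F * v
P = 380.84 * 2.03
P = 773.1052 W

773.1052 W


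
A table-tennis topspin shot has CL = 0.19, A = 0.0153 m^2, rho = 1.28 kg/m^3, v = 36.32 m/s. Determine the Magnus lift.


FM = 0.5 * CL * rho * A * v^2
FM = 0.5 * 0.19 * 1.28 * 0.0153 * 36.32^2
v^2 = 1319.1424
FM = 0.5 * 0.19 * 1.28 * 0.0153 * 1319.1424 = 2.4542 N

2.4542 N


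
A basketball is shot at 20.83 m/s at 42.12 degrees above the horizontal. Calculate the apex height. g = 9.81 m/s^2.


H = (v*sin(theta))^2 / (2*g)
vy = v*sin(theta) = 20.83 * sin(42.12 deg) = 13.9704 m/s
H = vy^2 / (2*g) = 195.1715 / (2*9.81)
H = 195.1715 / 19.62 = 9.9476 m

9.9476 m


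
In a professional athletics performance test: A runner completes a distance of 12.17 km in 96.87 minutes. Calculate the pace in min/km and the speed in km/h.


Pace = time / distance = 96.87 min / 12.17 km = 7.9597 min/km
Speed = distance / time_in_hours = 12.17 / 1.6145 hr
Speed = 7.5379 km/h

7.9597 min/km, 7.5379 km/h


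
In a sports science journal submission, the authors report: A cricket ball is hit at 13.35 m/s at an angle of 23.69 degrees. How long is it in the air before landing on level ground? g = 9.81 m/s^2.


T = 2*v*sin(theta)/g
sin(theta) = sin(23.69 deg) = 0.4018
T = 2*13.35*0.4018 / 9.81
T = 10.7277 / 9.81 = 1.0936 s

1.0936 s


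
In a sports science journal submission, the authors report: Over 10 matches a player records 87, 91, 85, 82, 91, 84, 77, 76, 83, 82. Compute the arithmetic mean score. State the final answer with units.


Average = sum / n
Sum = 838
Average = 838 / 10 = 83.8

83.8


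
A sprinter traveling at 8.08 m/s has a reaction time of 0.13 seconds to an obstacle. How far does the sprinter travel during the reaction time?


d = v * t
d = 8.08 * 0.13
d = 1.0504 m

1.0504 m


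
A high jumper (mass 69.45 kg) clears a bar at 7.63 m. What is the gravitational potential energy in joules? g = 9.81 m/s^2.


PE = m * g * h
PE = 69.45 * 9.81 * 7.63
PE = 681.3045 * 7.63 = 5198.3533 J

5198.3533 J


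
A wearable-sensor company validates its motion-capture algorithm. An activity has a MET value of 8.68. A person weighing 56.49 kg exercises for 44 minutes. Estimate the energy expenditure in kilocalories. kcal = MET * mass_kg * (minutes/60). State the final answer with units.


kcal = MET * mass * time_hr
Convert time: 44 min = 0.7333 hr
kcal = 8.68 * 56.49 * 0.7333
kcal = 359.5777 kcal

359.5777 kcal


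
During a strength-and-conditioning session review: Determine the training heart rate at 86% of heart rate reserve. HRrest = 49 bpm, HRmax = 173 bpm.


Target = HRrest + pct*(HRmax - HRrest)
Heart rate reserve = HRmax - HRrest = 173 - 49 = 124 bpm
Fraction = 86% = 0.86
Target = 49 + 0.86 * 124
Target = 49 + 106.64 = 155.64 bpm

155.64 bpm


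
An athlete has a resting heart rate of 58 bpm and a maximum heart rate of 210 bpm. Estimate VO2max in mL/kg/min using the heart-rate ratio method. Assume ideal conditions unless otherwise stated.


VO2max = 15.3 * HRmax / HRrest
VO2max = 15.3 * 210 / 58
VO2max = 3213 / 58 = 55.3966 mL/kg/min

55.3966 mL/kg/min


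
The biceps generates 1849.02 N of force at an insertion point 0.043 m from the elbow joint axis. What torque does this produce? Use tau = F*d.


tau = F * d
tau = 1849.02 * 0.043
tau = 79.5079 N*m

79.5079 N*m


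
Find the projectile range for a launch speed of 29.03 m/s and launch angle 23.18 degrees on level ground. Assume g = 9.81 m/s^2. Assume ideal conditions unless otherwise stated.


R = v^2 * sin(2*theta) / g
Convert angle to radians: theta = 23.18 deg = 0.4046 rad
sin(2*theta) = sin(0.8091) = 0.7237
R = 29.03^2 * 0.7237 / 9.81
R = 842.7409 * 0.7237 / 9.81 = 62.1696 m

62.1696 m


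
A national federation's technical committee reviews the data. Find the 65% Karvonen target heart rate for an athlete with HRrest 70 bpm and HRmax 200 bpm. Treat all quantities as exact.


Target = HRrest + pct*(HRmax - HRrest)
Heart rate reserve = HRmax - HRrest = 200 - 70 = 130 bpm
Fraction = 65% = 0.65
Target = 70 + 0.65 * 130
Target = 70 + 84.5 = 154.5 bpm

154.5 bpm


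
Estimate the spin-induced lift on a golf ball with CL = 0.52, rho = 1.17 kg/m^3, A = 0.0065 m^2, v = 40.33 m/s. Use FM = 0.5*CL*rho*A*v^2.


FM = 0.5 * CL * rho * A * v^2
FM = 0.5 * 0.52 * 1.17 * 0.0065 * 40.33^2
v^2 = 1626.5089
FM = 0.5 * 0.52 * 1.17 * 0.0065 * 1626.5089 = 3.2161 N

3.2161 N


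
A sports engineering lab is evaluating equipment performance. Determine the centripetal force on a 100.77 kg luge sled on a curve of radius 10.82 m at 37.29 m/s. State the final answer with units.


Fc = m * v^2 / r
v^2 = 37.29^2 = 1390.5441
Fc = 100.77 * 1390.5441 / 10.82
Fc = 140125.129 / 10.82 = 12950.5664 N

12950.5664 N


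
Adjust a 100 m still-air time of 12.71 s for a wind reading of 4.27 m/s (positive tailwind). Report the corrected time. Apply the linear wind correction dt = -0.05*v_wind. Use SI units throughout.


dt = -0.05 * v_wind = -0.05 * 4.27 = -0.2135 s
t_corrected = t_still + dt = 12.71 + (-0.2135)
t_corrected = 12.4965 s

12.4965 s


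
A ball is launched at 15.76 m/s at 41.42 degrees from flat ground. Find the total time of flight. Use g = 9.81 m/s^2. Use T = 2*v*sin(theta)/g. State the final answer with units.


T = 2*v*sin(theta)/g
sin(theta) = sin(41.42 deg) = 0.6616
T = 2*15.76*0.6616 / 9.81
T = 20.8528 / 9.81 = 2.1257 s

2.1257 s


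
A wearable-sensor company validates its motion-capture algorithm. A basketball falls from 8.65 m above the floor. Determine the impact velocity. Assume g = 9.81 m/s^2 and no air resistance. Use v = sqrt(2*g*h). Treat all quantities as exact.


v = sqrt(2 * g * h)
v = sqrt(2 * 9.81 * 8.65)
v = sqrt(169.713) = 13.0274 m/s

13.0274 m/s


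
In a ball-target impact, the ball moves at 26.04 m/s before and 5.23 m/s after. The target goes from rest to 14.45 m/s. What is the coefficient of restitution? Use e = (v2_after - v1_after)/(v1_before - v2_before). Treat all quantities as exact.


e = (v2_after - v1_after) / (v1_before - v2_before)
Numerator = 14.45 - 5.23 = 9.22
Denominator = 26.04 - 0 = 26.04
e = 9.22 / 26.04 = 0.3541

0.3541


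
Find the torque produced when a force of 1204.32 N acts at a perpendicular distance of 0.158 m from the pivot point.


tau = F * d
tau = 1204.32 * 0.158
tau = 190.2826 N*m

190.2826 N*m


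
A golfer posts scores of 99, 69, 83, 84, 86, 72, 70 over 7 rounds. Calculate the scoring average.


Average = sum / n
Sum = 563
Average = 563 / 7 = 80.4286

80.4286


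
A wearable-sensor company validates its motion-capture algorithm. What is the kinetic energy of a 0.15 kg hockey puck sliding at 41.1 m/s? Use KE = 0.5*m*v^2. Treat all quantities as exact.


KE = 0.5 * m * v^2
KE = 0.5 * 0.15 * 41.1^2
KE = 0.5 * 0.15 * 1689.21 = 126.6907 J

126.6907 J


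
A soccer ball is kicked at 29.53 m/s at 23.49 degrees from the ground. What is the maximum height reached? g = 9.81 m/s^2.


H = (v*sin(theta))^2 / (2*g)
vy = v*sin(theta) = 29.53 * sin(23.49 deg) = 11.7703 m/s
H = vy^2 / (2*g) = 138.5407 / (2*9.81)
H = 138.5407 / 19.62 = 7.0612 m

7.0612 m


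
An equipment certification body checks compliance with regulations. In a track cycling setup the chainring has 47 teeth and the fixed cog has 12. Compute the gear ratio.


GR = front_teeth / rear_teeth
GR = 47 / 12
GR = 3.9167

3.9167


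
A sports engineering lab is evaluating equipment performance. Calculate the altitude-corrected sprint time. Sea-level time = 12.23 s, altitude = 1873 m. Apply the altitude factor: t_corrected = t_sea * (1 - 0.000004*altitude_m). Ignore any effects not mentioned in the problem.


Correction factor = 1 - 0.000004 * 1873 = 0.992508
t_corrected = t_sea * factor = 12.23 * 0.992508
t_corrected = 12.1384 s

12.1384 s


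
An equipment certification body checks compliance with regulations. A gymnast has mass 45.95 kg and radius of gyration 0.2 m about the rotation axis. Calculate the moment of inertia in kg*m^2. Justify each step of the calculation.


I = m * k^2
I = 45.95 * 0.2^2
I = 45.95 * 0.04 = 1.838 kg*m^2

1.838 kg*m^2


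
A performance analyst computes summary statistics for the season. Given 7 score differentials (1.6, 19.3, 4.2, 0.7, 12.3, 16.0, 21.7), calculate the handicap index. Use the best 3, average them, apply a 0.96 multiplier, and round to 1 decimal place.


All differentials: 1.6, 19.3, 4.2, 0.7, 12.3, 16.0, 21.7
Sorted: 0.7, 1.6, 4.2, 12.3, 16.0, 19.3, 21.7
Best 3: 0.7, 1.6, 4.2
Average of best = 6.5 / 3 = 2.1667
Raw index = 2.1667 * 0.96 = 2.08
Handicap index = round(2.08, 1) = 2.1

2.1


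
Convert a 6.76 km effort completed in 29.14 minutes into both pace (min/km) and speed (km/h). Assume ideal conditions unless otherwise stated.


Pace = time / distance = 29.14 min / 6.76 km = 4.3107 min/km
Speed = distance / time_in_hours = 6.76 / 0.4857 hr
Speed = 13.919 km/h

4.3107 min/km, 13.919 km/h


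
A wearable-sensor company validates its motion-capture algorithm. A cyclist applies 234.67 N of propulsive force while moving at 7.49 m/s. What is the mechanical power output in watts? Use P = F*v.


P = F * v
P = 234.67 * 7.49
P = 1757.6783 W

1757.6783 W


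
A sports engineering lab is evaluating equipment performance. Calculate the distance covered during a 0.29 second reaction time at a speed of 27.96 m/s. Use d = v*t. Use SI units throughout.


d = v * t
d = 27.96 * 0.29
d = 8.1084 m

8.1084 m


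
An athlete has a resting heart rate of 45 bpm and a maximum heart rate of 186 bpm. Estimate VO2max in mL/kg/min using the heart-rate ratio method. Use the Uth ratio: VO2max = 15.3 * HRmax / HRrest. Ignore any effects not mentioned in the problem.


VO2max = 15.3 * HRmax / HRrest
VO2max = 15.3 * 186 / 45
VO2max = 2845.8 / 45 = 63.24 mL/kg/min

63.24 mL/kg/min


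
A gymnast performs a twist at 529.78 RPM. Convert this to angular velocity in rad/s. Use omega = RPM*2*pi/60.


omega = RPM * 2 * pi / 60
omega = 529.78 * 2 * 3.14159 / 60
omega = 3328.7059 / 60 = 55.4784 rad/s

55.4784 rad/s


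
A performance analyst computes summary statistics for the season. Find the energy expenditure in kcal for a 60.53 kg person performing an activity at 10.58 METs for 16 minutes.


kcal = MET * mass * time_hr
Convert time: 16 min = 0.2667 hr
kcal = 10.58 * 60.53 * 0.2667
kcal = 170.7753 kcal

170.7753 kcal


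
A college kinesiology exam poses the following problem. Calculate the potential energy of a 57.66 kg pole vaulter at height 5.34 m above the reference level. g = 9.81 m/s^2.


PE = m * g * h
PE = 57.66 * 9.81 * 5.34
PE = 565.6446 * 5.34 = 3020.5422 J

3020.5422 J


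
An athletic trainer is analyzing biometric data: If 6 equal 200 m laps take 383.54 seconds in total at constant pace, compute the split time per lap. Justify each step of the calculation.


Split time = total_time / n_laps = 383.54 / 6
Split time = 63.9233 s per lap

63.9233 s


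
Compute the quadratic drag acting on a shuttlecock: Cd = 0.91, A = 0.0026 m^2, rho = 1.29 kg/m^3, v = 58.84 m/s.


Fd = 0.5 * Cd * rho * A * v^2
Fd = 0.5 * 0.91 * 1.29 * 0.0026 * 58.84^2
v^2 = 3462.1456
Fd = 0.5 * 0.91 * 1.29 * 0.0026 * 3462.1456 = 5.2835 N

5.2835 N


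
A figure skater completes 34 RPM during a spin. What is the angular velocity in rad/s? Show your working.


omega = RPM * 2 * pi / 60
omega = 34 * 2 * 3.14159 / 60
omega = 213.6283 / 60 = 3.5605 rad/s

3.5605 rad/s


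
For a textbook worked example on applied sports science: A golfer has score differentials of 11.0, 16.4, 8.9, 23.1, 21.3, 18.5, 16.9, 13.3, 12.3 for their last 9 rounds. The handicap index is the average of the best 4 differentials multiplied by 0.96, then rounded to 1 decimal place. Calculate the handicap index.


All differentials: 11.0, 16.4, 8.9, 23.1, 21.3, 18.5, 16.9, 13.3, 12.3
Sorted: 8.9, 11.0, 12.3, 13.3, 16.4, 16.9, 18.5, 21.3, 23.1
Best 4: 8.9, 11.0, 12.3, 13.3
Average of best = 45.5 / 4 = 11.375
Raw index = 11.375 * 0.96 = 10.92
Handicap index = round(10.92, 1) = 10.9

10.9
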